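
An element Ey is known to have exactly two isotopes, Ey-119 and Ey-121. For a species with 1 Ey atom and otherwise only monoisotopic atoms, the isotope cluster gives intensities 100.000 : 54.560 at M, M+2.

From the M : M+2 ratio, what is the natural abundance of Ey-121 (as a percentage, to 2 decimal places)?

35.30%

Let p = fractional abundance of Ey-119. I(M+2)/I(M) = [C(1,1)·p^0·(1−p)] / p^1 = 1·(1−p)/p = 54.560/100.000 = 0.5456
(1−p)/p = 0.5456/1 = 0.5456  ⇒  p = 1/(1 + 0.5456) = 0.6470
Ey-119: 64.70%, Ey-121: 35.30%.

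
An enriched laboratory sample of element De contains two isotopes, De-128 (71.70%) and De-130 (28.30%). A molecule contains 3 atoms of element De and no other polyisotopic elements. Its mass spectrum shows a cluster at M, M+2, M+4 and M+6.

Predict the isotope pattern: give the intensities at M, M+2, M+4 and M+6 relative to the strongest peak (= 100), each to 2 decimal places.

84.45 : 100.00 : 39.47 : 5.19

Expanding (0.7170 + 0.2830)^3:
P(M) = 0.7170^3 = 0.368602
P(M+2) = 3 × 0.7170^2 × 0.2830^1 = 0.436462
P(M+4) = 3 × 0.7170^1 × 0.2830^2 = 0.172271
P(M+6) = 0.2830^3 = 0.022665
The M+2 peak is largest (0.436462); scaling to 100 gives 84.45 : 100.00 : 39.47 : 5.19.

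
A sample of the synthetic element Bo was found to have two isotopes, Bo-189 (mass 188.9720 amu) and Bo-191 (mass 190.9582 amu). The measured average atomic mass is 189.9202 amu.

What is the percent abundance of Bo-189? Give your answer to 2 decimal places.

With x = fraction of Bo-189 (so Bo-191 is 1 − x):
188.9720·x + 190.9582·(1 − x) = 189.9202
(188.9720 − 190.9582)·x = 189.9202 − 190.9582
x = -1.0380 / -1.9862 = 0.52261 → 52.26% Bo-189, 47.74% Bo-191.

52.26%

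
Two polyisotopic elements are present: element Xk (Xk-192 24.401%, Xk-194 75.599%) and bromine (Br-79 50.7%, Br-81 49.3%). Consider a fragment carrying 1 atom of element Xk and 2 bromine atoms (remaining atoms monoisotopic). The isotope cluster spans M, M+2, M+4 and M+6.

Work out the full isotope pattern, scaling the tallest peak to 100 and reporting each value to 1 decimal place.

Element Xk pattern (n=1): 0.24401 : 0.75599
Bromine pattern (n=2): 0.257049 : 0.499902 : 0.243049
Convolve the two distributions (both contribute in 2-u steps):
  M: 0.24401×0.257049 = 0.062723
  M+2: 0.24401×0.499902 + 0.75599×0.257049 = 0.316308
  M+4: 0.24401×0.243049 + 0.75599×0.499902 = 0.437227
  M+6: 0.75599×0.243049 = 0.183743
Scale to base peak (0.437227) = 100: 14.3 : 72.3 : 100.0 : 42.0

14.3 : 72.3 : 100.0 : 42.0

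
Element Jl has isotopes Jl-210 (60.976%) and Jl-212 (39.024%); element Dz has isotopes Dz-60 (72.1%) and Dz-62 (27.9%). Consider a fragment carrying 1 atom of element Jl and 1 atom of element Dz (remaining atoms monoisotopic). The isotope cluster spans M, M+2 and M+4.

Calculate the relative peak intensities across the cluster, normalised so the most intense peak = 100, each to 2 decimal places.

Element Jl pattern (n=1): 0.60976 : 0.39024
Element Dz pattern (n=1): 0.7210 : 0.2790
Convolve the two distributions (both contribute in 2-u steps):
  M: 0.60976×0.7210 = 0.439637
  M+2: 0.60976×0.2790 + 0.39024×0.7210 = 0.451486
  M+4: 0.39024×0.2790 = 0.108877
Scale to base peak (0.451486) = 100: 97.38 : 100.00 : 24.12

97.38 : 100.00 : 24.12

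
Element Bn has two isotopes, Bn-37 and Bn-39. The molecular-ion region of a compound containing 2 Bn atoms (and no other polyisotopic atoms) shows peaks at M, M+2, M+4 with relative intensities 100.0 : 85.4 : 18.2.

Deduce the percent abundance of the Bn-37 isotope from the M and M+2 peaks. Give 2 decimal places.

70.08%

If p is the fraction of Bn that is Bn-37, then I(M+2)/I(M) = [C(2,1)·p^1·(1−p)] / p^2 = 2·(1−p)/p = 85.4/100.0 = 0.8540
(1−p)/p = 0.8540/2 = 0.4270  ⇒  p = 1/(1 + 0.4270) = 0.7008
Bn-37: 70.08%, Bn-39: 29.92%.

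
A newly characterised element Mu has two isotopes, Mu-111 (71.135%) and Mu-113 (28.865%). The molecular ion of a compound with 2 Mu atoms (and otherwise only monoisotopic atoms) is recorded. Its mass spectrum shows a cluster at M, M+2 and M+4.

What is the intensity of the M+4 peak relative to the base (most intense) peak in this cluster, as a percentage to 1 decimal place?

Term probabilities: M 0.5060, M+2 0.4107, M+4 0.0833. Base peak = M.
P(M) = C(2,0) × 0.71135^2 × 0.28865^0 = 1 × 0.50601882 × 1.0000 = 0.506019 (base)
P(M+4) = C(2,2) × 0.71135^0 × 0.28865^2 = 1 × 1.0000 × 0.08331882 = 0.083319
Relative intensity = 0.083319 / 0.506019 × 100 = 16.5

16.5%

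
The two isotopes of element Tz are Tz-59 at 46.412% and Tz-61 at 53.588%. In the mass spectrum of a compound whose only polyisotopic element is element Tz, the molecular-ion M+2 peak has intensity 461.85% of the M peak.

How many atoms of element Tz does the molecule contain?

The M+2/M ratio from n Tz atoms is n · q/p = n · 0.53588/0.46412.
n = 4.6185 × 0.46412/0.53588 = 4.00 ≈ 4

4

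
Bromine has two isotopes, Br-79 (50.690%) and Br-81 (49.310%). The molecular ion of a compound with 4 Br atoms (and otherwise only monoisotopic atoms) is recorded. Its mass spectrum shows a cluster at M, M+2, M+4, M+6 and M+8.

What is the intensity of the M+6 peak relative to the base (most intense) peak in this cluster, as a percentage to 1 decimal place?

(0.50690 + 0.49310)^4 gives M 0.0660, M+2 0.2569, M+4 0.3749, M+6 0.2431, M+8 0.0591; the largest is M+4.
P(M+4) = C(4,2) × 0.50690^2 × 0.49310^2 = 6 × 0.25694761 × 0.24314761 = 0.374857 (base)
P(M+6) = C(4,3) × 0.50690^1 × 0.49310^3 = 4 × 0.5069 × 0.11989609 = 0.243101
Relative intensity = 0.243101 / 0.374857 × 100 = 64.9

64.9%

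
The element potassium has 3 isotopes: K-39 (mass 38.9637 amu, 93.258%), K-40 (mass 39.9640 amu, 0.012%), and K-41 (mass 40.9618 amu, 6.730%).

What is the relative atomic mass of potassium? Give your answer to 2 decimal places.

39.10 amu

The abundance-weighted mean is 0.93258 × 38.9637 + 0.00012 × 39.9640 + 0.06730 × 40.9618
= 36.33677 + 0.00480 + 2.75673 = 39.09830 amu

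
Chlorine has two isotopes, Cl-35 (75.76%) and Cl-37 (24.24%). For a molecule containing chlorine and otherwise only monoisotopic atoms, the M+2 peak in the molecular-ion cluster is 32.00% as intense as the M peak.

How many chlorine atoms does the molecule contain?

1

For n independent Cl atoms, I(M+2)/I(M) = n · (abundance Cl-37) / (abundance Cl-35) = n · 0.2424/0.7576.
n = 0.3200 × 0.7576/0.2424 = 1.00 ≈ 1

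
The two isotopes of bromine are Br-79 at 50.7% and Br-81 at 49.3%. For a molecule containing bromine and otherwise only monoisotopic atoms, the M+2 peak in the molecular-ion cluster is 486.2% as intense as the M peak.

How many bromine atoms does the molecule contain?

5

The M+2/M ratio from n Br atoms is n · q/p = n · 0.493/0.507.
n = 4.862 × 0.507/0.493 = 5.00 ≈ 5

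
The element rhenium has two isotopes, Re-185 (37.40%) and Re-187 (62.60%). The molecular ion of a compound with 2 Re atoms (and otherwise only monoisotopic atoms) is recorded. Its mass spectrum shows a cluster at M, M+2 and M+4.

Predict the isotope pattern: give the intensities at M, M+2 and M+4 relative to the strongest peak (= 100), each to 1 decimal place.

The 2 Re atoms are independent, so intensities follow the terms of (0.3740 + 0.6260)^2.
P(M) = 0.3740^2 = 0.139876
P(M+2) = 2 × 0.3740^1 × 0.6260^1 = 0.468248
P(M+4) = 0.6260^2 = 0.391876
The M+2 peak is largest (0.468248); scaling to 100 gives 29.9 : 100.0 : 83.7.

29.9 : 100.0 : 83.7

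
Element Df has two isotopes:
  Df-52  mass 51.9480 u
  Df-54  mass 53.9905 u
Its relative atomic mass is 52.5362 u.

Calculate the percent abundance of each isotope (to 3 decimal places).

Let x be the fractional abundance of Df-52; then Df-54 has abundance 1 − x.
51.9480·x + 53.9905·(1 − x) = 52.5362
(51.9480 − 53.9905)·x = 52.5362 − 53.9905
x = -1.4543 / -2.0425 = 0.71202 → 71.202% Df-52, 28.798% Df-54.

Df-52: 71.202%, Df-54: 28.798%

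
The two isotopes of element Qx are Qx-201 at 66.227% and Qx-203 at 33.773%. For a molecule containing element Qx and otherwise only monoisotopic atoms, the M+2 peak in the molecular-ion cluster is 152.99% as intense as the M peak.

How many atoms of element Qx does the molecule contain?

3

For n independent Qx atoms, I(M+2)/I(M) = n · (abundance Qx-203) / (abundance Qx-201) = n · 0.33773/0.66227.
n = 1.5299 × 0.66227/0.33773 = 3.00 ≈ 3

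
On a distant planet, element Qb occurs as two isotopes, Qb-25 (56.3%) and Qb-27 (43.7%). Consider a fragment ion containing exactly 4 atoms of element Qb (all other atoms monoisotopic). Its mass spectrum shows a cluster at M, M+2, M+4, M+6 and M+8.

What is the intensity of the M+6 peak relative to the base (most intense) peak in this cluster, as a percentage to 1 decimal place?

(0.563 + 0.437)^4 gives M 0.1005, M+2 0.3119, M+4 0.3632, M+6 0.1879, M+8 0.0365; the largest is M+4.
P(M+4) = C(4,2) × 0.563^2 × 0.437^2 = 6 × 0.316969 × 0.190969 = 0.363188 (base)
P(M+6) = C(4,3) × 0.563^1 × 0.437^3 = 4 × 0.5630 × 0.08345345 = 0.187937
Relative intensity = 0.187937 / 0.363188 × 100 = 51.7

51.7%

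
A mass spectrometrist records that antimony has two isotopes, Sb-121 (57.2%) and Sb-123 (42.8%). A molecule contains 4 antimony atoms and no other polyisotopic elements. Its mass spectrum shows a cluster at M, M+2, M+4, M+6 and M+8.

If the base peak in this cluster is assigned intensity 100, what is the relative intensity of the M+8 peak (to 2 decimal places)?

9.33

Binomial terms of (0.572 + 0.428)^4: M 0.1070, M+2 0.3204, M+4 0.3596, M+6 0.1794, M+8 0.0336 → M+4 is the base peak.
P(M+4) = C(4,2) × 0.572^2 × 0.428^2 = 6 × 0.327184 × 0.183184 = 0.359609 (base)
P(M+8) = C(4,4) × 0.572^0 × 0.428^4 = 1 × 1.0000 × 0.03355638 = 0.033556
Relative intensity = 0.033556 / 0.359609 × 100 = 9.33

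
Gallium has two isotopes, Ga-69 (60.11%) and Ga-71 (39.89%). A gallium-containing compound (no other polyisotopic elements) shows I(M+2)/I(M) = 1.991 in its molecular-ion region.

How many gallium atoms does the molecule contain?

3

With n Ga atoms, P(M+2)/P(M) = C(n,1)·p^(n−1)q / p^n = n·q/p = n · 0.3989/0.6011.
n = 1.991 × 0.6011/0.3989 = 3.00 ≈ 3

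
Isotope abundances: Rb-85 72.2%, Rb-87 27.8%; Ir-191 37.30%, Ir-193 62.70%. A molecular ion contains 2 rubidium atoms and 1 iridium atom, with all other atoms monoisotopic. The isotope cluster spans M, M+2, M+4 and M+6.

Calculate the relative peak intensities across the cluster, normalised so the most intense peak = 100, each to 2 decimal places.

40.80 : 100.00 : 58.86 : 10.17

Rubidium pattern (n=2): 0.521284 : 0.401432 : 0.077284
Iridium pattern (n=1): 0.3730 : 0.6270
Convolve the two distributions (both contribute in 2-u steps):
  M: 0.521284×0.3730 = 0.194439
  M+2: 0.521284×0.6270 + 0.401432×0.3730 = 0.476579
  M+4: 0.401432×0.6270 + 0.077284×0.3730 = 0.280525
  M+6: 0.077284×0.6270 = 0.048457
Scale to base peak (0.476579) = 100: 40.80 : 100.00 : 58.86 : 10.17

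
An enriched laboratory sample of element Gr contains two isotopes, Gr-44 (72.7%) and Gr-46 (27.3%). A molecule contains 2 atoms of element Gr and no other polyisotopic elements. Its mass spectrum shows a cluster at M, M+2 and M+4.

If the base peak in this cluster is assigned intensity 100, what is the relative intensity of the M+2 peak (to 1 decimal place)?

75.1

(0.727 + 0.273)^2 gives M 0.5285, M+2 0.3969, M+4 0.0745; the largest is M.
P(M) = C(2,0) × 0.727^2 × 0.273^0 = 1 × 0.528529 × 1.0000 = 0.528529 (base)
P(M+2) = C(2,1) × 0.727^1 × 0.273^1 = 2 × 0.7270 × 0.2730 = 0.396942
Relative intensity = 0.396942 / 0.528529 × 100 = 75.1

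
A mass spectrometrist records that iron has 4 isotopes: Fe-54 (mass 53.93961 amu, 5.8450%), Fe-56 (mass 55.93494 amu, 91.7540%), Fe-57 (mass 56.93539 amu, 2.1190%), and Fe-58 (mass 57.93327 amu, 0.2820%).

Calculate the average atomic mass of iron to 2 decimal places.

Weight each isotope mass by its fractional abundance: 0.058450 × 53.93961 + 0.917540 × 55.93494 + 0.021190 × 56.93539 + 0.002820 × 57.93327
= 3.152770 + 51.322545 + 1.206461 + 0.163372 = 55.845148 amu

55.85 amu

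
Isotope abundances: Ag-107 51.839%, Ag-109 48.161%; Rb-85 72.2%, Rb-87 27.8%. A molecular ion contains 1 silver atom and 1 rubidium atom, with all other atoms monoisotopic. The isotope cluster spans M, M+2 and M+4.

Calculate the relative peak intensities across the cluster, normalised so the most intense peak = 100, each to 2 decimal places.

76.10 : 100.00 : 27.22

Silver pattern (n=1): 0.51839 : 0.48161
Rubidium pattern (n=1): 0.7220 : 0.2780
Convolve the two distributions (both contribute in 2-u steps):
  M: 0.51839×0.7220 = 0.374278
  M+2: 0.51839×0.2780 + 0.48161×0.7220 = 0.491835
  M+4: 0.48161×0.2780 = 0.133888
Scale to base peak (0.491835) = 100: 76.10 : 100.00 : 27.22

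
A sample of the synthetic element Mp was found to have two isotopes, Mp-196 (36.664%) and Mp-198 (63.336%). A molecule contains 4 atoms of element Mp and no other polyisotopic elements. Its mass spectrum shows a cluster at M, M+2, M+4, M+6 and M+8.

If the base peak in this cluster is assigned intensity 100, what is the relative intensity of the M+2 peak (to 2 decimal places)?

Term probabilities: M 0.0181, M+2 0.1249, M+4 0.3235, M+6 0.3726, M+8 0.1609. Base peak = M+6.
P(M+6) = C(4,3) × 0.36664^1 × 0.63336^3 = 4 × 0.36664 × 0.25406913 = 0.372608 (base)
P(M+2) = C(4,1) × 0.36664^3 × 0.63336^1 = 4 × 0.04928554 × 0.63336 = 0.124862
Relative intensity = 0.124862 / 0.372608 × 100 = 33.51

33.51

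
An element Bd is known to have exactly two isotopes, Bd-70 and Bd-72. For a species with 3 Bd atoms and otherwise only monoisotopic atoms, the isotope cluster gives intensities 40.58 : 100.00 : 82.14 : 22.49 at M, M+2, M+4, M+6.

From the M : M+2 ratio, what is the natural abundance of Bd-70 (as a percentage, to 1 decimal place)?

If p is the fraction of Bd that is Bd-70, then I(M+2)/I(M) = [C(3,1)·p^2·(1−p)] / p^3 = 3·(1−p)/p = 100.00/40.58 = 2.4643
(1−p)/p = 2.4643/3 = 0.8214  ⇒  p = 1/(1 + 0.8214) = 0.5490
Bd-70: 54.9%, Bd-72: 45.1%.

54.9%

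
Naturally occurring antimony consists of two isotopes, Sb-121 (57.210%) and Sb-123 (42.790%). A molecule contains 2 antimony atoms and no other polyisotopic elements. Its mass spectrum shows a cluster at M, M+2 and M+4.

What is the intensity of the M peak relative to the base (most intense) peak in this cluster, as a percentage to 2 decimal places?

66.85%

(0.57210 + 0.42790)^2 gives M 0.3273, M+2 0.4896, M+4 0.1831; the largest is M+2.
P(M+2) = C(2,1) × 0.57210^1 × 0.42790^1 = 2 × 0.5721 × 0.4279 = 0.489603 (base)
P(M) = C(2,0) × 0.57210^2 × 0.42790^0 = 1 × 0.32729841 × 1.0000 = 0.327298
Relative intensity = 0.327298 / 0.489603 × 100 = 66.85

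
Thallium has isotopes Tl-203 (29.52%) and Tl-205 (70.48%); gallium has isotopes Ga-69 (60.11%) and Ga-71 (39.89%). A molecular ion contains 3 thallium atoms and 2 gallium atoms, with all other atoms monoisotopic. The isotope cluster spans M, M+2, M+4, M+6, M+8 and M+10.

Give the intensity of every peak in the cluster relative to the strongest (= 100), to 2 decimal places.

2.53 : 21.51 : 68.54 : 100.00 : 64.86 : 15.19

Thallium pattern (n=3): 0.02572463 : 0.18425524 : 0.43991564 : 0.35010449
Gallium pattern (n=2): 0.36132121 : 0.47955758 : 0.15912121
Convolve the two distributions (both contribute in 2-u steps):
  M: 0.02572463×0.36132121 = 0.009295
  M+2: 0.02572463×0.47955758 + 0.18425524×0.36132121 = 0.078912
  M+4: 0.02572463×0.15912121 + 0.18425524×0.47955758 + 0.43991564×0.36132121 = 0.251405
  M+6: 0.18425524×0.15912121 + 0.43991564×0.47955758 + 0.35010449×0.36132121 = 0.366784
  M+8: 0.43991564×0.15912121 + 0.35010449×0.47955758 = 0.237895
  M+10: 0.35010449×0.15912121 = 0.055709
Scale to base peak (0.366784) = 100: 2.53 : 21.51 : 68.54 : 100.00 : 64.86 : 15.19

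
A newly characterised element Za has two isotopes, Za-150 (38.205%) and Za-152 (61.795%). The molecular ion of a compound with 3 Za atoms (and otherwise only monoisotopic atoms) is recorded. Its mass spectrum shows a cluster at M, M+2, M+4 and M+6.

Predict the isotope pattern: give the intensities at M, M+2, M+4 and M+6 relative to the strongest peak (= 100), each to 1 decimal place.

Expanding (0.38205 + 0.61795)^3:
P(M) = 0.38205^3 = 0.055765
P(M+2) = 3 × 0.38205^2 × 0.61795^1 = 0.270592
P(M+4) = 3 × 0.38205^1 × 0.61795^2 = 0.437671
P(M+6) = 0.61795^3 = 0.235972
The M+4 peak is largest (0.437671); scaling to 100 gives 12.7 : 61.8 : 100.0 : 53.9.

12.7 : 61.8 : 100.0 : 53.9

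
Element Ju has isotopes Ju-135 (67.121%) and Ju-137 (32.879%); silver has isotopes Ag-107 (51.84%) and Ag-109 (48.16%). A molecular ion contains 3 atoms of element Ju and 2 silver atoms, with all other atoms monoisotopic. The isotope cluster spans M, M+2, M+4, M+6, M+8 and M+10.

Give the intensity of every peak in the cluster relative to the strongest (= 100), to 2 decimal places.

23.18 : 77.15 : 100.00 : 63.14 : 19.47 : 2.35

Element Ju pattern (n=3): 0.30239545 : 0.44438224 : 0.21767917 : 0.03554314
Silver pattern (n=2): 0.26873856 : 0.49932288 : 0.23193856
Convolve the two distributions (both contribute in 2-u steps):
  M: 0.30239545×0.26873856 = 0.081265
  M+2: 0.30239545×0.49932288 + 0.44438224×0.26873856 = 0.270416
  M+4: 0.30239545×0.23193856 + 0.44438224×0.49932288 + 0.21767917×0.26873856 = 0.350526
  M+6: 0.44438224×0.23193856 + 0.21767917×0.49932288 + 0.03554314×0.26873856 = 0.221313
  M+8: 0.21767917×0.23193856 + 0.03554314×0.49932288 = 0.068236
  M+10: 0.03554314×0.23193856 = 0.008244
Scale to base peak (0.350526) = 100: 23.18 : 77.15 : 100.00 : 63.14 : 19.47 : 2.35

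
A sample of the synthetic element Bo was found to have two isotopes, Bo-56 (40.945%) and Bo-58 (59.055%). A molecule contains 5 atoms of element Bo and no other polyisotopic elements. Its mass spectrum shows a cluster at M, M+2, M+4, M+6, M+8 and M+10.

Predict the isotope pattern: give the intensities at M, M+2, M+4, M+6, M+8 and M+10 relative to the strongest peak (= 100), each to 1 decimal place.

Each Bo atom is independently Bo-56 (p = 0.40945) or Bo-58 (q = 0.59055); the cluster is the binomial expansion (p + q)^5.
P(M) = 0.40945^5 = 0.011508
P(M+2) = 5 × 0.40945^4 × 0.59055^1 = 0.082991
P(M+4) = 10 × 0.40945^3 × 0.59055^2 = 0.239395
P(M+6) = 10 × 0.40945^2 × 0.59055^3 = 0.345280
P(M+8) = 5 × 0.40945^1 × 0.59055^4 = 0.248999
P(M+10) = 0.59055^5 = 0.071826
The M+6 peak is largest (0.345280); scaling to 100 gives 3.3 : 24.0 : 69.3 : 100.0 : 72.1 : 20.8.

3.3 : 24.0 : 69.3 : 100.0 : 72.1 : 20.8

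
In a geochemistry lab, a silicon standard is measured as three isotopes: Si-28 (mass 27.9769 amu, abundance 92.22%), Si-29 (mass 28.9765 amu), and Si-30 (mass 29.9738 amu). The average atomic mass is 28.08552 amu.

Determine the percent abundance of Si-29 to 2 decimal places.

Let x and y be the fractions of Si-29 and Si-30. Then x + y = 1 − 0.9222 = 0.0778 and 28.9765x + 29.9738y = 28.08552 − 0.9222×27.9769 = 2.28522282.
Substituting: 28.9765x + 29.9738(0.0778 − x) = 2.28522282
(28.9765 − 29.9738)x = -0.04673882  ⇒  x = 0.04687, y = 0.03093
Si-29: 4.69%, Si-30: 3.09%.

4.69%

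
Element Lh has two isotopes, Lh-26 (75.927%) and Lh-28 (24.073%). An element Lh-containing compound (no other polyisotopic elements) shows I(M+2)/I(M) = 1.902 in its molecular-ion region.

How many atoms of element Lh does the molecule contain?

For n independent Lh atoms, I(M+2)/I(M) = n · (abundance Lh-28) / (abundance Lh-26) = n · 0.24073/0.75927.
n = 1.902 × 0.75927/0.24073 = 6.00 ≈ 6

6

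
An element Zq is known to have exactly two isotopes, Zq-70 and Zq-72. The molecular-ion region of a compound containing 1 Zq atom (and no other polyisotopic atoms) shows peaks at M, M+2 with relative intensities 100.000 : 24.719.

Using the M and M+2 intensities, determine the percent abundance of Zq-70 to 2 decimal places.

80.18%

If p is the fraction of Zq that is Zq-70, then I(M+2)/I(M) = [C(1,1)·p^0·(1−p)] / p^1 = 1·(1−p)/p = 24.719/100.000 = 0.2472
(1−p)/p = 0.2472/1 = 0.2472  ⇒  p = 1/(1 + 0.2472) = 0.8018
Zq-70: 80.18%, Zq-72: 19.82%.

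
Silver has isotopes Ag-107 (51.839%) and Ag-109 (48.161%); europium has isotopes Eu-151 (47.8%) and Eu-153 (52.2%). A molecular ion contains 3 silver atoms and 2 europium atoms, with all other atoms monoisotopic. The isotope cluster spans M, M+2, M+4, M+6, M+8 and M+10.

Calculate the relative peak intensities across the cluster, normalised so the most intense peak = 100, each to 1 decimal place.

10.1 : 50.4 : 100.0 : 99.1 : 49.0 : 9.7

Silver pattern (n=3): 0.13930601 : 0.38826655 : 0.36071887 : 0.11170857
Europium pattern (n=2): 0.228484 : 0.499032 : 0.272484
Convolve the two distributions (both contribute in 2-u steps):
  M: 0.13930601×0.228484 = 0.031829
  M+2: 0.13930601×0.499032 + 0.38826655×0.228484 = 0.158231
  M+4: 0.13930601×0.272484 + 0.38826655×0.499032 + 0.36071887×0.228484 = 0.314135
  M+6: 0.38826655×0.272484 + 0.36071887×0.499032 + 0.11170857×0.228484 = 0.311330
  M+8: 0.36071887×0.272484 + 0.11170857×0.499032 = 0.154036
  M+10: 0.11170857×0.272484 = 0.030439
Scale to base peak (0.314135) = 100: 10.1 : 50.4 : 100.0 : 99.1 : 49.0 : 9.7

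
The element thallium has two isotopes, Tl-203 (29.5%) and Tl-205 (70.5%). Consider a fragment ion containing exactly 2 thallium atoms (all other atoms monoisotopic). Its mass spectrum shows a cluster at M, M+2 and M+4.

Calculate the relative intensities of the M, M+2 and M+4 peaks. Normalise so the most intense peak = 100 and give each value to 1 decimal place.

17.5 : 83.7 : 100.0

Each Tl atom is independently Tl-203 (p = 0.295) or Tl-205 (q = 0.705); the cluster is the binomial expansion (p + q)^2.
P(M) = 0.295^2 = 0.087025
P(M+2) = 2 × 0.295^1 × 0.705^1 = 0.415950
P(M+4) = 0.705^2 = 0.497025
The M+4 peak is largest (0.497025); scaling to 100 gives 17.5 : 83.7 : 100.0.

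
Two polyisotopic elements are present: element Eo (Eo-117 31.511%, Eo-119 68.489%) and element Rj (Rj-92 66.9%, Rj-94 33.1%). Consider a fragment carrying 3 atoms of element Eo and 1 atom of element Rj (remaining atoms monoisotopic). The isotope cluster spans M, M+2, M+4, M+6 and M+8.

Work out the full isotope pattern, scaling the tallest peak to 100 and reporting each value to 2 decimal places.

5.75 : 40.32 : 100.00 : 99.32 : 29.20

Element Eo pattern (n=3): 0.03128863 : 0.20401704 : 0.44343002 : 0.32126431
Element Rj pattern (n=1): 0.6690 : 0.3310
Convolve the two distributions (both contribute in 2-u steps):
  M: 0.03128863×0.6690 = 0.020932
  M+2: 0.03128863×0.3310 + 0.20401704×0.6690 = 0.146844
  M+4: 0.20401704×0.3310 + 0.44343002×0.6690 = 0.364184
  M+6: 0.44343002×0.3310 + 0.32126431×0.6690 = 0.361701
  M+8: 0.32126431×0.3310 = 0.106338
Scale to base peak (0.364184) = 100: 5.75 : 40.32 : 100.00 : 99.32 : 29.20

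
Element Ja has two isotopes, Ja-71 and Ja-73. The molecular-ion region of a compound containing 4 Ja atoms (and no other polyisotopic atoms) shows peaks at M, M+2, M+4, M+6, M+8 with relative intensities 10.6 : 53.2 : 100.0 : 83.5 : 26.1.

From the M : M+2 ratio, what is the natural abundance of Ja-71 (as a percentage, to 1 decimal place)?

44.4%

Let p = fractional abundance of Ja-71. I(M+2)/I(M) = [C(4,1)·p^3·(1−p)] / p^4 = 4·(1−p)/p = 53.2/10.6 = 5.0189
(1−p)/p = 5.0189/4 = 1.2547  ⇒  p = 1/(1 + 1.2547) = 0.4435
Ja-71: 44.4%, Ja-73: 55.6%.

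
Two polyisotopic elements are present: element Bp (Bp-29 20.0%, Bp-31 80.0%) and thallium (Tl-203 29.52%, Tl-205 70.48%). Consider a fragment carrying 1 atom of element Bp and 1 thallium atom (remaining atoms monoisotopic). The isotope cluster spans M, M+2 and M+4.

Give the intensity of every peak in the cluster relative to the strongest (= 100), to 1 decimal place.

10.5 : 66.9 : 100.0

Element Bp pattern (n=1): 0.2000 : 0.8000
Thallium pattern (n=1): 0.2952 : 0.7048
Convolve the two distributions (both contribute in 2-u steps):
  M: 0.2000×0.2952 = 0.059040
  M+2: 0.2000×0.7048 + 0.8000×0.2952 = 0.377120
  M+4: 0.8000×0.7048 = 0.563840
Scale to base peak (0.563840) = 100: 10.5 : 66.9 : 100.0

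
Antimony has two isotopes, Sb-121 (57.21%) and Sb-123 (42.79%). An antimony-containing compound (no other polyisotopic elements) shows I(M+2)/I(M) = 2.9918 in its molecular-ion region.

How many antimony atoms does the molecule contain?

4

With n Sb atoms, P(M+2)/P(M) = C(n,1)·p^(n−1)q / p^n = n·q/p = n · 0.4279/0.5721.
n = 2.9918 × 0.5721/0.4279 = 4.00 ≈ 4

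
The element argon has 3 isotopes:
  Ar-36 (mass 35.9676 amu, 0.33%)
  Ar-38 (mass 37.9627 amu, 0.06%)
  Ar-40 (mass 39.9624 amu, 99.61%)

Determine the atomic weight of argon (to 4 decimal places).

39.9480 amu

Weight each isotope mass by its fractional abundance: 0.0033 × 35.9676 + 0.0006 × 37.9627 + 0.9961 × 39.9624
= 0.11869 + 0.02278 + 39.80655 = 39.94802 amu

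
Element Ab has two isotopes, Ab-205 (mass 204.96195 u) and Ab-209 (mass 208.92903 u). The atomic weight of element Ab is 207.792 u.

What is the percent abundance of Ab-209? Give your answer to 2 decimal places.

With x = fraction of Ab-205 (so Ab-209 is 1 − x):
204.96195·x + 208.92903·(1 − x) = 207.792
(204.96195 − 208.92903)·x = 207.792 − 208.92903
x = -1.13703 / -3.96708 = 0.28662 → 28.66% Ab-205, 71.34% Ab-209.

71.34%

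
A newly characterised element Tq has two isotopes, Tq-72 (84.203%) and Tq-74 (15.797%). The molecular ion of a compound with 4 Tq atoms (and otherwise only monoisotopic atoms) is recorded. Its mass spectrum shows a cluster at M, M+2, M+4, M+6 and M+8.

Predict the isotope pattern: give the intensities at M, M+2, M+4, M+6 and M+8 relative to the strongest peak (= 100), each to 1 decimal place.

100.0 : 75.0 : 21.1 : 2.6 : 0.1

Each Tq atom is independently Tq-72 (p = 0.84203) or Tq-74 (q = 0.15797); the cluster is the binomial expansion (p + q)^4.
P(M) = 0.84203^4 = 0.502702
P(M+2) = 4 × 0.84203^3 × 0.15797^1 = 0.377240
P(M+4) = 6 × 0.84203^2 × 0.15797^2 = 0.106159
P(M+6) = 4 × 0.84203^1 × 0.15797^3 = 0.013277
P(M+8) = 0.15797^4 = 0.000623
The M peak is largest (0.502702); scaling to 100 gives 100.0 : 75.0 : 21.1 : 2.6 : 0.1.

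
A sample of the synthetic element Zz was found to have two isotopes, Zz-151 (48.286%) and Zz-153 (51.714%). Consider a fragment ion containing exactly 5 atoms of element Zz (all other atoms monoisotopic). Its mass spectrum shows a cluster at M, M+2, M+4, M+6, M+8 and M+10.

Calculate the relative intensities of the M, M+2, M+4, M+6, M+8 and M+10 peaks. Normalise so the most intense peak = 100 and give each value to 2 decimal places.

Expanding (0.48286 + 0.51714)^5:
P(M) = 0.48286^5 = 0.026249
P(M+2) = 5 × 0.48286^4 × 0.51714^1 = 0.140560
P(M+4) = 10 × 0.48286^3 × 0.51714^2 = 0.301079
P(M+6) = 10 × 0.48286^2 × 0.51714^3 = 0.322453
P(M+8) = 5 × 0.48286^1 × 0.51714^4 = 0.172673
P(M+10) = 0.51714^5 = 0.036986
The M+6 peak is largest (0.322453); scaling to 100 gives 8.14 : 43.59 : 93.37 : 100.00 : 53.55 : 11.47.

8.14 : 43.59 : 93.37 : 100.00 : 53.55 : 11.47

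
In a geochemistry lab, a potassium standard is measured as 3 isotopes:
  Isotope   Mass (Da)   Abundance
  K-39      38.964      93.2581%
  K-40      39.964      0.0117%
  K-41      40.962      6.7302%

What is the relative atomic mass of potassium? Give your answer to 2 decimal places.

39.10 Da

Average mass = Σ (abundance × isotope mass) = 0.932581 × 38.964 + 0.000117 × 39.964 + 0.067302 × 40.962
= 36.3371 + 0.0047 + 2.7568 = 39.0986 Da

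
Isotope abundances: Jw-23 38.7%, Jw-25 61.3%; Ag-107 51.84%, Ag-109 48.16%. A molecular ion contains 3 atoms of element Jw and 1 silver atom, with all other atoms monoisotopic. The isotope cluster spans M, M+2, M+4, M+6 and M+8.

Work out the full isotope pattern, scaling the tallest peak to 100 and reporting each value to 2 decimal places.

8.37 : 47.57 : 100.00 : 91.84 : 30.92

Element Jw pattern (n=3): 0.0579606 : 0.27542519 : 0.43626781 : 0.2303464
Silver pattern (n=1): 0.5184 : 0.4816
Convolve the two distributions (both contribute in 2-u steps):
  M: 0.0579606×0.5184 = 0.030047
  M+2: 0.0579606×0.4816 + 0.27542519×0.5184 = 0.170694
  M+4: 0.27542519×0.4816 + 0.43626781×0.5184 = 0.358806
  M+6: 0.43626781×0.4816 + 0.2303464×0.5184 = 0.329518
  M+8: 0.2303464×0.4816 = 0.110935
Scale to base peak (0.358806) = 100: 8.37 : 47.57 : 100.00 : 91.84 : 30.92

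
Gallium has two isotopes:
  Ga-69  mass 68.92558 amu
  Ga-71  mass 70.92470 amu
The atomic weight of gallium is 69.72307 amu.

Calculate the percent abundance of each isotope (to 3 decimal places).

Let x be the fractional abundance of Ga-69; then Ga-71 has abundance 1 − x.
68.92558·x + 70.92470·(1 − x) = 69.72307
(68.92558 − 70.92470)·x = 69.72307 − 70.92470
x = -1.20163 / -1.99912 = 0.60108 → 60.108% Ga-69, 39.892% Ga-71.

Ga-69: 60.108%, Ga-71: 39.892%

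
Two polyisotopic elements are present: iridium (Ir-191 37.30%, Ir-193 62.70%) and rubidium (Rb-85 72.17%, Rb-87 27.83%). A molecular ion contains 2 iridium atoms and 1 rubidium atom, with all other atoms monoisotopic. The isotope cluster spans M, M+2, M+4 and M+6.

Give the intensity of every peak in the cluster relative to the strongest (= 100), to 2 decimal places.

24.26 : 90.91 : 100.00 : 26.43

Iridium pattern (n=2): 0.139129 : 0.467742 : 0.393129
Rubidium pattern (n=1): 0.7217 : 0.2783
Convolve the two distributions (both contribute in 2-u steps):
  M: 0.139129×0.7217 = 0.100409
  M+2: 0.139129×0.2783 + 0.467742×0.7217 = 0.376289
  M+4: 0.467742×0.2783 + 0.393129×0.7217 = 0.413894
  M+6: 0.393129×0.2783 = 0.109408
Scale to base peak (0.413894) = 100: 24.26 : 90.91 : 100.00 : 26.43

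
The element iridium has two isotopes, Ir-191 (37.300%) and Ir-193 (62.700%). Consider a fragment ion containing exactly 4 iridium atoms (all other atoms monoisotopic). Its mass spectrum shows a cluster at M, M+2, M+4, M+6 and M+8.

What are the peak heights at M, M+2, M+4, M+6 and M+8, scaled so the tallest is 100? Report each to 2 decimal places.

Expanding (0.37300 + 0.62700)^4:
P(M) = 0.37300^4 = 0.019357
P(M+2) = 4 × 0.37300^3 × 0.62700^1 = 0.130153
P(M+4) = 6 × 0.37300^2 × 0.62700^2 = 0.328174
P(M+6) = 4 × 0.37300^1 × 0.62700^3 = 0.367766
P(M+8) = 0.62700^4 = 0.154550
The M+6 peak is largest (0.367766); scaling to 100 gives 5.26 : 35.39 : 89.23 : 100.00 : 42.02.

5.26 : 35.39 : 89.23 : 100.00 : 42.02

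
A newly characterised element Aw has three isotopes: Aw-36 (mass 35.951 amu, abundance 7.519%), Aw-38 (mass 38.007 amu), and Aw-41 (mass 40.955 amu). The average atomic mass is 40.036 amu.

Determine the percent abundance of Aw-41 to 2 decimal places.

Let x and y be the fractions of Aw-38 and Aw-41. Then x + y = 1 − 0.07519 = 0.92481 and 38.007x + 40.955y = 40.036 − 0.07519×35.951 = 37.33284431.
Substituting: 38.007x + 40.955(0.92481 − x) = 37.33284431
(38.007 − 40.955)x = -0.54274924  ⇒  x = 0.18411, y = 0.74070
Aw-38: 18.41%, Aw-41: 74.07%.

74.07%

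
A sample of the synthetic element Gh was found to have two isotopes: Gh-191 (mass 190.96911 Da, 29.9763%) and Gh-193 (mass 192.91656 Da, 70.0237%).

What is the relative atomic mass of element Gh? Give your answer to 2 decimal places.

192.33 Da

The abundance-weighted mean is 0.299763 × 190.96911 + 0.700237 × 192.91656
= 57.245473 + 135.087313 = 192.332786 Da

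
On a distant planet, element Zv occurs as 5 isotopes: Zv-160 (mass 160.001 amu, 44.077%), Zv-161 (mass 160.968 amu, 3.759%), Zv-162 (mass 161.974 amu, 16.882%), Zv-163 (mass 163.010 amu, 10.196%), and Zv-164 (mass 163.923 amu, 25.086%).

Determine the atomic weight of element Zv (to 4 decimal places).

161.6611 amu

The abundance-weighted mean is 0.44077 × 160.001 + 0.03759 × 160.968 + 0.16882 × 161.974 + 0.10196 × 163.010 + 0.25086 × 163.923
= 70.52364 + 6.05079 + 27.34445 + 16.62050 + 41.12172 = 161.66110 amu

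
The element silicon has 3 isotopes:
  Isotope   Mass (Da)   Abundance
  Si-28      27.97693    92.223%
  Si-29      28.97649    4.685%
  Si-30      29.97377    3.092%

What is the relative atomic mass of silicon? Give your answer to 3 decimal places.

28.086 Da

Average mass = Σ (abundance × isotope mass) = 0.92223 × 27.97693 + 0.04685 × 28.97649 + 0.03092 × 29.97377
= 25.801164 + 1.357549 + 0.926789 = 28.085502 Da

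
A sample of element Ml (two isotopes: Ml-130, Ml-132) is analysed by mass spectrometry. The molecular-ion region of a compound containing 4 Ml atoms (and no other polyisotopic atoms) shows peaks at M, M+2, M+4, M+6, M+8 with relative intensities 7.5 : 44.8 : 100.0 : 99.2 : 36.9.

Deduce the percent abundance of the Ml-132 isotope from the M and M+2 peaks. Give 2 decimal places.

59.89%

Write p for the Ml-130 fraction. I(M+2)/I(M) = [C(4,1)·p^3·(1−p)] / p^4 = 4·(1−p)/p = 44.8/7.5 = 5.9733
(1−p)/p = 5.9733/4 = 1.4933  ⇒  p = 1/(1 + 1.4933) = 0.4011
Ml-130: 40.11%, Ml-132: 59.89%.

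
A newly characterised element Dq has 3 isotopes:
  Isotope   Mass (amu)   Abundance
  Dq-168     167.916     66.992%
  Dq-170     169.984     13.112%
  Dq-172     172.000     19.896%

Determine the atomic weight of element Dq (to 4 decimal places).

Weight each isotope mass by its fractional abundance: 0.66992 × 167.916 + 0.13112 × 169.984 + 0.19896 × 172.000
= 112.49029 + 22.28830 + 34.22112 = 168.99971 amu

168.9997 amu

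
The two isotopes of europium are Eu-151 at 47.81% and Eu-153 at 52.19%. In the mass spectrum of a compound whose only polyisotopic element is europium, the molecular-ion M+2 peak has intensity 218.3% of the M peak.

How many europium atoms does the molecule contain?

2

With n Eu atoms, P(M+2)/P(M) = C(n,1)·p^(n−1)q / p^n = n·q/p = n · 0.5219/0.4781.
n = 2.183 × 0.4781/0.5219 = 2.00 ≈ 2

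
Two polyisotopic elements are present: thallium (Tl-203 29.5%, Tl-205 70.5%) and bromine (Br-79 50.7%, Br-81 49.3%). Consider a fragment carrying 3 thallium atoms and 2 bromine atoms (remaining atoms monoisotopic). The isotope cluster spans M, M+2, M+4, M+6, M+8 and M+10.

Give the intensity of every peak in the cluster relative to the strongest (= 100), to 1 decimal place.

Thallium pattern (n=3): 0.02567237 : 0.18405787 : 0.43986713 : 0.35040263
Bromine pattern (n=2): 0.257049 : 0.499902 : 0.243049
Convolve the two distributions (both contribute in 2-u steps):
  M: 0.02567237×0.257049 = 0.006599
  M+2: 0.02567237×0.499902 + 0.18405787×0.257049 = 0.060146
  M+4: 0.02567237×0.243049 + 0.18405787×0.499902 + 0.43986713×0.257049 = 0.211318
  M+6: 0.18405787×0.243049 + 0.43986713×0.499902 + 0.35040263×0.257049 = 0.354696
  M+8: 0.43986713×0.243049 + 0.35040263×0.499902 = 0.282076
  M+10: 0.35040263×0.243049 = 0.085165
Scale to base peak (0.354696) = 100: 1.9 : 17.0 : 59.6 : 100.0 : 79.5 : 24.0

1.9 : 17.0 : 59.6 : 100.0 : 79.5 : 24.0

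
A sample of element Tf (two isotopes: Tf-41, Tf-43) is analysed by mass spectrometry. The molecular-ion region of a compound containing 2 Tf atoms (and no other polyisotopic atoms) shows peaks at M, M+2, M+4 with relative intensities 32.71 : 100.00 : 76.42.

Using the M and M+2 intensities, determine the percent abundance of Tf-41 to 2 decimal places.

Let p = fractional abundance of Tf-41. I(M+2)/I(M) = [C(2,1)·p^1·(1−p)] / p^2 = 2·(1−p)/p = 100.00/32.71 = 3.0572
(1−p)/p = 3.0572/2 = 1.5286  ⇒  p = 1/(1 + 1.5286) = 0.3955
Tf-41: 39.55%, Tf-43: 60.45%.

39.55%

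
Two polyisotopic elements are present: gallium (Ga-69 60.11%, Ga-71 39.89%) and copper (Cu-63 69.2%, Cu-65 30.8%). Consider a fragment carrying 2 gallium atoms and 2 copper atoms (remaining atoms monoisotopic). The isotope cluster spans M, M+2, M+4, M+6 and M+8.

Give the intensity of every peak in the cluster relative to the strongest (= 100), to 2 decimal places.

Gallium pattern (n=2): 0.36132121 : 0.47955758 : 0.15912121
Copper pattern (n=2): 0.478864 : 0.426272 : 0.094864
Convolve the two distributions (both contribute in 2-u steps):
  M: 0.36132121×0.478864 = 0.173024
  M+2: 0.36132121×0.426272 + 0.47955758×0.478864 = 0.383664
  M+4: 0.36132121×0.094864 + 0.47955758×0.426272 + 0.15912121×0.478864 = 0.314896
  M+6: 0.47955758×0.094864 + 0.15912121×0.426272 = 0.113322
  M+8: 0.15912121×0.094864 = 0.015095
Scale to base peak (0.383664) = 100: 45.10 : 100.00 : 82.08 : 29.54 : 3.93

45.10 : 100.00 : 82.08 : 29.54 : 3.93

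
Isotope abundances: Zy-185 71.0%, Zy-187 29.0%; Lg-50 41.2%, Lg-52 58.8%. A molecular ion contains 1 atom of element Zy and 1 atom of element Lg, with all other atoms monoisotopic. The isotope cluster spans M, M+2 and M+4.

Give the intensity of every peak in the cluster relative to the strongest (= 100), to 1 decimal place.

Element Zy pattern (n=1): 0.7100 : 0.2900
Element Lg pattern (n=1): 0.4120 : 0.5880
Convolve the two distributions (both contribute in 2-u steps):
  M: 0.7100×0.4120 = 0.292520
  M+2: 0.7100×0.5880 + 0.2900×0.4120 = 0.536960
  M+4: 0.2900×0.5880 = 0.170520
Scale to base peak (0.536960) = 100: 54.5 : 100.0 : 31.8

54.5 : 100.0 : 31.8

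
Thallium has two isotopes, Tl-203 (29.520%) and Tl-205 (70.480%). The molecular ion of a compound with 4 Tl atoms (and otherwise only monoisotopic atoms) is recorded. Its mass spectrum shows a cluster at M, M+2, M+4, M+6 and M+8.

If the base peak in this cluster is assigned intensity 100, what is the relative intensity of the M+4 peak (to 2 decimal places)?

62.83

Binomial terms of (0.29520 + 0.70480)^4: M 0.0076, M+2 0.0725, M+4 0.2597, M+6 0.4134, M+8 0.2468 → M+6 is the base peak.
P(M+6) = C(4,3) × 0.29520^1 × 0.70480^3 = 4 × 0.2952 × 0.35010449 = 0.413403 (base)
P(M+4) = C(4,2) × 0.29520^2 × 0.70480^2 = 6 × 0.08714304 × 0.49674304 = 0.259726
Relative intensity = 0.259726 / 0.413403 × 100 = 62.83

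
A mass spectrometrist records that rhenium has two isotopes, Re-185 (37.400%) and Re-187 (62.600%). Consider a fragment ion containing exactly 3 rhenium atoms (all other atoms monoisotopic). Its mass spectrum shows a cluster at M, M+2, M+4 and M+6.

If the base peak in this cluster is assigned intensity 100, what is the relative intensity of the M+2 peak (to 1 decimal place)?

59.7

Binomial terms of (0.37400 + 0.62600)^3: M 0.0523, M+2 0.2627, M+4 0.4397, M+6 0.2453 → M+4 is the base peak.
P(M+4) = C(3,2) × 0.37400^1 × 0.62600^2 = 3 × 0.3740 × 0.391876 = 0.439685 (base)
P(M+2) = C(3,1) × 0.37400^2 × 0.62600^1 = 3 × 0.139876 × 0.6260 = 0.262687
Relative intensity = 0.262687 / 0.439685 × 100 = 59.7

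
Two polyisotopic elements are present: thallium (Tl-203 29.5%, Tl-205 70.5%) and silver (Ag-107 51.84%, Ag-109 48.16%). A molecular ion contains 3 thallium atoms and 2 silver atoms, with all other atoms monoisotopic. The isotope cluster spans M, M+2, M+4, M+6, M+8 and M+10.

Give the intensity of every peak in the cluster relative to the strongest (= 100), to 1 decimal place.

Thallium pattern (n=3): 0.02567237 : 0.18405787 : 0.43986713 : 0.35040263
Silver pattern (n=2): 0.26873856 : 0.49932288 : 0.23193856
Convolve the two distributions (both contribute in 2-u steps):
  M: 0.02567237×0.26873856 = 0.006899
  M+2: 0.02567237×0.49932288 + 0.18405787×0.26873856 = 0.062282
  M+4: 0.02567237×0.23193856 + 0.18405787×0.49932288 + 0.43986713×0.26873856 = 0.216068
  M+6: 0.18405787×0.23193856 + 0.43986713×0.49932288 + 0.35040263×0.26873856 = 0.356493
  M+8: 0.43986713×0.23193856 + 0.35040263×0.49932288 = 0.276986
  M+10: 0.35040263×0.23193856 = 0.081272
Scale to base peak (0.356493) = 100: 1.9 : 17.5 : 60.6 : 100.0 : 77.7 : 22.8

1.9 : 17.5 : 60.6 : 100.0 : 77.7 : 22.8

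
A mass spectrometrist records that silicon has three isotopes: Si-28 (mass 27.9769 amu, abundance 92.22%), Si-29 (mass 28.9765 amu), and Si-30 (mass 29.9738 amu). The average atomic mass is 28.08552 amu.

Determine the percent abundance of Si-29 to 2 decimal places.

4.69%

The remaining 7.78% is split between Si-29 (fraction x) and Si-30 (fraction 0.0778 − x).
Substituting: 28.9765x + 29.9738(0.0778 − x) = 2.28522282
(28.9765 − 29.9738)x = -0.04673882  ⇒  x = 0.04687, y = 0.03093
Si-29: 4.69%, Si-30: 3.09%.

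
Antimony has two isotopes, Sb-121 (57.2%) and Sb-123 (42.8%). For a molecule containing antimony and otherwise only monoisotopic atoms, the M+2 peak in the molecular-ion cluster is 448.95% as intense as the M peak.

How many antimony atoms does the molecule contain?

For n independent Sb atoms, I(M+2)/I(M) = n · (abundance Sb-123) / (abundance Sb-121) = n · 0.428/0.572.
n = 4.4895 × 0.572/0.428 = 6.00 ≈ 6

6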